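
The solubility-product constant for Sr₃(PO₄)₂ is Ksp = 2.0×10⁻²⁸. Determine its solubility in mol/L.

1.1×10⁻⁶ M

Sr₃(PO₄)₂(s) ⇌ 3 Sr²⁺(aq) + 2 PO₄³⁻(aq)
With molar solubility s: [Sr²⁺] = 3s, [PO₄³⁻] = 2s.
Ksp = [Sr²⁺]^3[PO₄³⁻]^2 = (3s)^3 · (2s)^2 = 108s^5
108s^5 = 2.0×10⁻²⁸  ⇒  s^5 = 1.9×10⁻³⁰
Taking the 5th root, s = 1.1×10⁻⁶ M.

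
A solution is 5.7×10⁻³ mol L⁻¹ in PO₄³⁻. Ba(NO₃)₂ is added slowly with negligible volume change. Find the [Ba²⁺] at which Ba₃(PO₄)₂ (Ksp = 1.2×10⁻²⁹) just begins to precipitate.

7.2×10⁻⁹ M

Precipitation of each salt begins when its ion product equals Ksp.
Ba₃(PO₄)₂(s) ⇌ 3 Ba²⁺(aq) + 2 PO₄³⁻(aq)
Ksp = [Ba²⁺]^3[PO₄³⁻]^2 = [Ba²⁺]^3(5.7×10⁻³)^2
[Ba²⁺]^3 = 1.2×10⁻²⁹ / (5.7×10⁻³)^2 = 3.7×10⁻²⁵
[Ba²⁺] = 7.2×10⁻⁹ mol L⁻¹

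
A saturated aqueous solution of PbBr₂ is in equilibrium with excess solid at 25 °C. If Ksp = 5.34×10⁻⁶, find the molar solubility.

PbBr₂(s) ⇌ Pb²⁺(aq) + 2 Br⁻(aq)
If s mol/L of PbBr₂ dissolves, [Pb²⁺] = s and [Br⁻] = 2s.
Ksp = [Pb²⁺][Br⁻]^2 = s · (2s)^2 = 4s^3
4s^3 = 5.34×10⁻⁶  ⇒  s^3 = 1.34×10⁻⁶
Taking the 3rd root, s = 1.10×10⁻² mol L⁻¹.

1.10×10⁻² M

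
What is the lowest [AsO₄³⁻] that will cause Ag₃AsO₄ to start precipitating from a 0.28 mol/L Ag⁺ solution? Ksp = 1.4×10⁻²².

6.4×10⁻²¹ M

The threshold for precipitation is Q = Ksp.
Ag₃AsO₄(s) ⇌ 3 Ag⁺(aq) + AsO₄³⁻(aq)
Ksp = [Ag⁺]^3[AsO₄³⁻] = [AsO₄³⁻](0.28)^3
[AsO₄³⁻] = 1.4×10⁻²² / (0.28)^3 = 6.4×10⁻²¹
[AsO₄³⁻] = 6.4×10⁻²¹ mol/L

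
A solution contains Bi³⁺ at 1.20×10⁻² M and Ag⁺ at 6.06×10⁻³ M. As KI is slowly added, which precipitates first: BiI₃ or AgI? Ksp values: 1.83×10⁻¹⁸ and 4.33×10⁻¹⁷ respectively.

The threshold for precipitation is Q = Ksp.
For BiI₃: [I⁻] = (Ksp/[Bi³⁺])^(1/3) = 5.34×10⁻⁶ M
For AgI: [I⁻] = (Ksp/[Ag⁺]) = 7.15×10⁻¹⁵ M
The smaller threshold [I⁻] is reached first, so AgI precipitates first.

AgI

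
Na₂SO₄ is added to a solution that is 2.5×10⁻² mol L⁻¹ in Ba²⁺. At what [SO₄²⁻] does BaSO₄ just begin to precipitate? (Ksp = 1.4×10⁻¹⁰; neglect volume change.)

A salt starts to precipitate once the ion product Q reaches its Ksp.
BaSO₄(s) ⇌ Ba²⁺(aq) + SO₄²⁻(aq)
Ksp = [Ba²⁺][SO₄²⁻] = [SO₄²⁻](2.5×10⁻²)
[SO₄²⁻] = 1.4×10⁻¹⁰ / (2.5×10⁻²) = 5.6×10⁻⁹
[SO₄²⁻] = 5.6×10⁻⁹ mol L⁻¹

5.6×10⁻⁹ M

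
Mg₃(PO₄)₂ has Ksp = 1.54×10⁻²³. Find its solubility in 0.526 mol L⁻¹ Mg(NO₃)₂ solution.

5.14×10⁻¹² M

Mg₃(PO₄)₂(s) ⇌ 3 Mg²⁺(aq) + 2 PO₄³⁻(aq)
With Mg²⁺ already at 0.526 mol L⁻¹ and s small, take [Mg²⁺] ≈ 0.526 mol L⁻¹ and [PO₄³⁻] = 2s.
Ksp = [Mg²⁺]^3[PO₄³⁻]^2 = (0.526)^3(2s)^2
(2s)^2 = 1.54×10⁻²³ / (0.526)^3 = 1.06×10⁻²²
s = 5.14×10⁻¹² mol L⁻¹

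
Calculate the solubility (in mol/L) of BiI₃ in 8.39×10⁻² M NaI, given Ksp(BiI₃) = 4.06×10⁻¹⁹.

BiI₃(s) ⇌ Bi³⁺(aq) + 3 I⁻(aq)
The solution already contains I⁻ at 8.39×10⁻² M. Let s be the molar solubility of BiI₃.
[I⁻] ≈ 8.39×10⁻² M (common ion dominates); [Bi³⁺] = s.
Ksp = [Bi³⁺][I⁻]^3 = s(8.39×10⁻²)^3
s = 4.06×10⁻¹⁹ / (8.39×10⁻²)^3 = 6.87×10⁻¹⁶
s = 6.87×10⁻¹⁶ M

6.87×10⁻¹⁶ M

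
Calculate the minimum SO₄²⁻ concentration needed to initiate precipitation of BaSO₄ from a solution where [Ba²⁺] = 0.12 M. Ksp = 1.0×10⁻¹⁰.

A salt starts to precipitate once the ion product Q reaches its Ksp.
BaSO₄(s) ⇌ Ba²⁺(aq) + SO₄²⁻(aq)
Ksp = [Ba²⁺][SO₄²⁻] = [SO₄²⁻](0.12)
[SO₄²⁻] = 1.0×10⁻¹⁰ / (0.12) = 8.3×10⁻¹⁰
[SO₄²⁻] = 8.3×10⁻¹⁰ M

8.3×10⁻¹⁰ M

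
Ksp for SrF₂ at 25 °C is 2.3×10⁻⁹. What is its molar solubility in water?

8.3×10⁻⁴ M

SrF₂(s) ⇌ Sr²⁺(aq) + 2 F⁻(aq)
If s mol/L of SrF₂ dissolves, [Sr²⁺] = s and [F⁻] = 2s.
Ksp = [Sr²⁺][F⁻]^2 = s · (2s)^2 = 4s^3
4s^3 = 2.3×10⁻⁹  ⇒  s^3 = 5.8×10⁻¹⁰
Taking the 3rd root, s = 8.3×10⁻⁴ mol L⁻¹.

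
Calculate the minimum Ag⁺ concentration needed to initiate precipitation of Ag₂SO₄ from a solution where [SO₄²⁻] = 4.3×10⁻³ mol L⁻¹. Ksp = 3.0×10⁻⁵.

8.4×10⁻² M

Precipitation begins when Q = Ksp.
Ag₂SO₄(s) ⇌ 2 Ag⁺(aq) + SO₄²⁻(aq)
Ksp = [Ag⁺]^2[SO₄²⁻] = [Ag⁺]^2(4.3×10⁻³)
[Ag⁺]^2 = 3.0×10⁻⁵ / (4.3×10⁻³) = 7.0×10⁻³
[Ag⁺] = 8.4×10⁻² mol L⁻¹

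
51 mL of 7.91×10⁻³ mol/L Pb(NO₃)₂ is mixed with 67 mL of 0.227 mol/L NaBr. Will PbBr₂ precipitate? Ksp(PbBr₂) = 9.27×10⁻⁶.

The combined volume is 118 mL.
[Pb²⁺] = (7.91×10⁻³)(51)/118 = 3.42×10⁻³ mol/L
[Br⁻] = (0.227)(67)/118 = 0.129 mol/L
Q = [Pb²⁺][Br⁻]^2 = 5.68×10⁻⁵
Since Q (5.68×10⁻⁵) exceeds Ksp (9.27×10⁻⁶), PbBr₂ will precipitate.

Yes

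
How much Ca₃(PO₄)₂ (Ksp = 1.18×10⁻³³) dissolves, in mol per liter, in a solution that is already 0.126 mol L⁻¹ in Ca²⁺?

Ca₃(PO₄)₂(s) ⇌ 3 Ca²⁺(aq) + 2 PO₄³⁻(aq)
The solution already contains Ca²⁺ at 0.126 mol L⁻¹. Let s be the molar solubility of Ca₃(PO₄)₂.
[Ca²⁺] ≈ 0.126 mol L⁻¹ (common ion dominates); [PO₄³⁻] = 2s.
Ksp = [Ca²⁺]^3[PO₄³⁻]^2 = (0.126)^3(2s)^2
(2s)^2 = 1.18×10⁻³³ / (0.126)^3 = 5.90×10⁻³¹
s = 3.84×10⁻¹⁶ mol L⁻¹

3.84×10⁻¹⁶ M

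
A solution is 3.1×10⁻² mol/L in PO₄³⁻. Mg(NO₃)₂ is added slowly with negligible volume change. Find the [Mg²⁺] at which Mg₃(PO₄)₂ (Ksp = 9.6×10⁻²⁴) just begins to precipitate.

2.2×10⁻⁷ M

Precipitation begins when Q = Ksp.
Mg₃(PO₄)₂(s) ⇌ 3 Mg²⁺(aq) + 2 PO₄³⁻(aq)
Ksp = [Mg²⁺]^3[PO₄³⁻]^2 = [Mg²⁺]^3(3.1×10⁻²)^2
[Mg²⁺]^3 = 9.6×10⁻²⁴ / (3.1×10⁻²)^2 = 1.0×10⁻²⁰
[Mg²⁺] = 2.2×10⁻⁷ mol/L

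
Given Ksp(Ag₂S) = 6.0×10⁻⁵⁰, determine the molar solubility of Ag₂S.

Ag₂S(s) ⇌ 2 Ag⁺(aq) + S²⁻(aq)
Let s be the molar solubility. Then [Ag⁺] = 2s and [S²⁻] = s.
Ksp = [Ag⁺]^2[S²⁻] = (2s)^2 · s = 4s^3
4s^3 = 6.0×10⁻⁵⁰  ⇒  s^3 = 1.5×10⁻⁵⁰
s = 2.5×10⁻¹⁷ M

2.5×10⁻¹⁷ M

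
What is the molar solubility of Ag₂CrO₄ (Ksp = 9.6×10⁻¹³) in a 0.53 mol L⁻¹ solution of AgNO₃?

Ag₂CrO₄(s) ⇌ 2 Ag⁺(aq) + CrO₄²⁻(aq)
Ag⁺ is already present at 0.53 mol L⁻¹. If s mol/L of Ag₂CrO₄ dissolves, [CrO₄²⁻] = s while [Ag⁺] ≈ 0.53 mol L⁻¹.
Ksp = [Ag⁺]^2[CrO₄²⁻] = (0.53)^2s
s = 9.6×10⁻¹³ / (0.53)^2 = 3.4×10⁻¹²
s = 3.4×10⁻¹² mol L⁻¹

3.4×10⁻¹² M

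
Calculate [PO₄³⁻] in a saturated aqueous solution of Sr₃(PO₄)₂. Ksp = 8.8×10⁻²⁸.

Sr₃(PO₄)₂(s) ⇌ 3 Sr²⁺(aq) + 2 PO₄³⁻(aq)
Call the molar solubility s, so that [Sr²⁺] = 3s and [PO₄³⁻] = 2s.
Ksp = [Sr²⁺]^3[PO₄³⁻]^2 = (3s)^3 · (2s)^2 = 108s^5 = 8.8×10⁻²⁸
s = 1.5×10⁻⁶ mol/L
[PO₄³⁻] = 2s = 3.0×10⁻⁶ mol/L

3.0×10⁻⁶ M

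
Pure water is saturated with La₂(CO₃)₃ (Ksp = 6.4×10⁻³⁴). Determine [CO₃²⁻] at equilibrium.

2.7×10⁻⁷ M

La₂(CO₃)₃(s) ⇌ 2 La³⁺(aq) + 3 CO₃²⁻(aq)
With molar solubility s: [La³⁺] = 2s, [CO₃²⁻] = 3s.
Ksp = [La³⁺]^2[CO₃²⁻]^3 = (2s)^2 · (3s)^3 = 108s^5 = 6.4×10⁻³⁴
s = 9.0×10⁻⁸ mol L⁻¹
[CO₃²⁻] = 3s = 2.7×10⁻⁷ mol L⁻¹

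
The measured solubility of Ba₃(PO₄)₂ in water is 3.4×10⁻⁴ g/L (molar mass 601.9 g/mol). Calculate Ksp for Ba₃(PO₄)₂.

Ksp = 6.2×10⁻³⁰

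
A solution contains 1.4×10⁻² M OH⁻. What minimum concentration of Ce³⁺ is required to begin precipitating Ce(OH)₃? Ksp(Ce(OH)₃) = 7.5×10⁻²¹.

Each salt precipitates once Q = Ksp for that salt.
Ce(OH)₃(s) ⇌ Ce³⁺(aq) + 3 OH⁻(aq)
Ksp = [Ce³⁺][OH⁻]^3 = [Ce³⁺](1.4×10⁻²)^3
[Ce³⁺] = 7.5×10⁻²¹ / (1.4×10⁻²)^3 = 2.7×10⁻¹⁵
[Ce³⁺] = 2.7×10⁻¹⁵ M

2.7×10⁻¹⁵ M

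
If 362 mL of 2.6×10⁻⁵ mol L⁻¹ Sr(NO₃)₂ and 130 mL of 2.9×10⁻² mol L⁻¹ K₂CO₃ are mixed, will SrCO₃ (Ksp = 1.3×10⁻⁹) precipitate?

After mixing, V = 362 mL + 130 mL = 492 mL.
[Sr²⁺] = (2.6×10⁻⁵)(362)/492 = 1.9×10⁻⁵ mol L⁻¹
[CO₃²⁻] = (2.9×10⁻²)(130)/492 = 7.7×10⁻³ mol L⁻¹
Q = [Sr²⁺][CO₃²⁻] = 1.5×10⁻⁷
Because Q > Ksp (1.5×10⁻⁷ vs 1.3×10⁻⁹), a precipitate of SrCO₃ forms.

Yes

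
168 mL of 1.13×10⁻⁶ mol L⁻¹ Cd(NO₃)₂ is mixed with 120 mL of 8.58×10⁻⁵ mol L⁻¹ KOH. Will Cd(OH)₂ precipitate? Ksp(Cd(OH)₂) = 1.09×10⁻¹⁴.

The combined volume is 288 mL.
[Cd²⁺] = (1.13×10⁻⁶)(168)/288 = 6.59×10⁻⁷ mol L⁻¹
[OH⁻] = (8.58×10⁻⁵)(120)/288 = 3.58×10⁻⁵ mol L⁻¹
Q = [Cd²⁺][OH⁻]^2 = 8.42×10⁻¹⁶
Q = 8.42×10⁻¹⁶ < Ksp = 1.09×10⁻¹⁴, so the solution is unsaturated and no precipitate forms.

No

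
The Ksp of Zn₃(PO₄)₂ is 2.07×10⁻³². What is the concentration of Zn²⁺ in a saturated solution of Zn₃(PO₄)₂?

Zn₃(PO₄)₂(s) ⇌ 3 Zn²⁺(aq) + 2 PO₄³⁻(aq)
If s mol/L of Zn₃(PO₄)₂ dissolves, [Zn²⁺] = 3s and [PO₄³⁻] = 2s.
Ksp = [Zn²⁺]^3[PO₄³⁻]^2 = (3s)^3 · (2s)^2 = 108s^5 = 2.07×10⁻³²
s = 1.81×10⁻⁷ M
[Zn²⁺] = 3s = 5.42×10⁻⁷ M

5.42×10⁻⁷ M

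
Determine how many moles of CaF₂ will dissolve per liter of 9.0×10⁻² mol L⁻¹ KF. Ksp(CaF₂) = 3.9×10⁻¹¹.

CaF₂(s) ⇌ Ca²⁺(aq) + 2 F⁻(aq)
Let s be the solubility of CaF₂ here. The common ion gives [F⁻] ≈ 9.0×10⁻² mol L⁻¹, and [Ca²⁺] = s.
Ksp = [Ca²⁺][F⁻]^2 = s(9.0×10⁻²)^2
s = 3.9×10⁻¹¹ / (9.0×10⁻²)^2 = 4.8×10⁻⁹
s = 4.8×10⁻⁹ mol L⁻¹

4.8×10⁻⁹ M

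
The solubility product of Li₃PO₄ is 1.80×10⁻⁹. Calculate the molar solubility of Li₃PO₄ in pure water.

2.86×10⁻³ M

Li₃PO₄(s) ⇌ 3 Li⁺(aq) + PO₄³⁻(aq)
For each mole of Li₃PO₄ that dissolves per liter, [Li⁺] = 3s and [PO₄³⁻] = s; let s denote this solubility.
Ksp = [Li⁺]^3[PO₄³⁻] = (3s)^3 · s = 27s^4
27s^4 = 1.80×10⁻⁹  ⇒  s^4 = 6.67×10⁻¹¹
s = (6.67×10⁻¹¹)^(1/4) = 2.86×10⁻³ M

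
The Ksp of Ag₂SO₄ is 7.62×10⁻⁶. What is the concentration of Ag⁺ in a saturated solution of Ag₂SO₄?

2.48×10⁻² M

Ag₂SO₄(s) ⇌ 2 Ag⁺(aq) + SO₄²⁻(aq)
Let s be the molar solubility. Then [Ag⁺] = 2s and [SO₄²⁻] = s.
Ksp = [Ag⁺]^2[SO₄²⁻] = (2s)^2 · s = 4s^3 = 7.62×10⁻⁶
s = 1.24×10⁻² mol L⁻¹
[Ag⁺] = 2s = 2.48×10⁻² mol L⁻¹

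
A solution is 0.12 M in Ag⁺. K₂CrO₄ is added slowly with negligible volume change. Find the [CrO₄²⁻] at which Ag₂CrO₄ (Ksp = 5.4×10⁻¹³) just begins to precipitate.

3.8×10⁻¹¹ M

A salt starts to precipitate once the ion product Q reaches its Ksp.
Ag₂CrO₄(s) ⇌ 2 Ag⁺(aq) + CrO₄²⁻(aq)
Ksp = [Ag⁺]^2[CrO₄²⁻] = [CrO₄²⁻](0.12)^2
[CrO₄²⁻] = 5.4×10⁻¹³ / (0.12)^2 = 3.8×10⁻¹¹
[CrO₄²⁻] = 3.8×10⁻¹¹ M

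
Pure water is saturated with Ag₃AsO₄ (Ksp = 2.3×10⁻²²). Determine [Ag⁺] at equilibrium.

Ag₃AsO₄(s) ⇌ 3 Ag⁺(aq) + AsO₄³⁻(aq)
With molar solubility s: [Ag⁺] = 3s, [AsO₄³⁻] = s.
Ksp = [Ag⁺]^3[AsO₄³⁻] = (3s)^3 · s = 27s^4 = 2.3×10⁻²²
s = 1.7×10⁻⁶ mol L⁻¹
[Ag⁺] = 3s = 5.1×10⁻⁶ mol L⁻¹

5.1×10⁻⁶ M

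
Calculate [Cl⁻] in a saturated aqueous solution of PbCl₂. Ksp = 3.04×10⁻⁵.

3.93×10⁻² M

PbCl₂(s) ⇌ Pb²⁺(aq) + 2 Cl⁻(aq)
If s mol/L of PbCl₂ dissolves, [Pb²⁺] = s and [Cl⁻] = 2s.
Ksp = [Pb²⁺][Cl⁻]^2 = s · (2s)^2 = 4s^3 = 3.04×10⁻⁵
s = 1.97×10⁻² mol L⁻¹
[Cl⁻] = 2s = 3.93×10⁻² mol L⁻¹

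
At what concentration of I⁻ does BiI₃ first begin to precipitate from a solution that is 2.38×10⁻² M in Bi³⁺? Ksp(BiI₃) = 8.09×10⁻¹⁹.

3.24×10⁻⁶ M

Precipitation begins when Q = Ksp.
BiI₃(s) ⇌ Bi³⁺(aq) + 3 I⁻(aq)
Ksp = [Bi³⁺][I⁻]^3 = [I⁻]^3(2.38×10⁻²)
[I⁻]^3 = 8.09×10⁻¹⁹ / (2.38×10⁻²) = 3.40×10⁻¹⁷
[I⁻] = 3.24×10⁻⁶ M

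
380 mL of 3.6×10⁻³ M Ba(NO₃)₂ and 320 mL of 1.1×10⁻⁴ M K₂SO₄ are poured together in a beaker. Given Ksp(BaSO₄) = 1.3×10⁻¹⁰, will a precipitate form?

Yes

Total volume after mixing = 380 + 320 = 700 mL.
[Ba²⁺] = (3.6×10⁻³)(380)/700 = 2.0×10⁻³ M
[SO₄²⁻] = (1.1×10⁻⁴)(320)/700 = 5.0×10⁻⁵ M
Q = [Ba²⁺][SO₄²⁻] = 9.8×10⁻⁸
Since Q (9.8×10⁻⁸) exceeds Ksp (1.3×10⁻¹⁰), BaSO₄ will precipitate.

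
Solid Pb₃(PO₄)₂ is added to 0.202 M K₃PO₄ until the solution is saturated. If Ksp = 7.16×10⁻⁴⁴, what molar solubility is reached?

4.02×10⁻¹⁵ M

Pb₃(PO₄)₂(s) ⇌ 3 Pb²⁺(aq) + 2 PO₄³⁻(aq)
Let s be the solubility of Pb₃(PO₄)₂ here. The common ion gives [PO₄³⁻] ≈ 0.202 M, and [Pb²⁺] = 3s.
Ksp = [Pb²⁺]^3[PO₄³⁻]^2 = (3s)^3(0.202)^2
(3s)^3 = 7.16×10⁻⁴⁴ / (0.202)^2 = 1.75×10⁻⁴²
s = 4.02×10⁻¹⁵ M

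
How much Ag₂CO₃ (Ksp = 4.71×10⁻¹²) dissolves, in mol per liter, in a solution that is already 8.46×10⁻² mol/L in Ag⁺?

Ag₂CO₃(s) ⇌ 2 Ag⁺(aq) + CO₃²⁻(aq)
The solution already contains Ag⁺ at 8.46×10⁻² mol/L. Let s be the molar solubility of Ag₂CO₃.
[Ag⁺] ≈ 8.46×10⁻² mol/L (common ion dominates); [CO₃²⁻] = s.
Ksp = [Ag⁺]^2[CO₃²⁻] = (8.46×10⁻²)^2s
s = 4.71×10⁻¹² / (8.46×10⁻²)^2 = 6.58×10⁻¹⁰
s = 6.58×10⁻¹⁰ mol/L

6.58×10⁻¹⁰ M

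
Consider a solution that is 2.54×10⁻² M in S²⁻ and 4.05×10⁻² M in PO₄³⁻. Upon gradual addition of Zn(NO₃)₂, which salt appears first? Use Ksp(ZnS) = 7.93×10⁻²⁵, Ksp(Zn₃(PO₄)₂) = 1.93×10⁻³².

ZnS

The threshold for precipitation is Q = Ksp.
For ZnS: [Zn²⁺] = (Ksp/[S²⁻]) = 3.12×10⁻²³ M
For Zn₃(PO₄)₂: [Zn²⁺] = (Ksp/[PO₄³⁻]^2)^(1/3) = 2.27×10⁻¹⁰ M
The smaller threshold [Zn²⁺] is reached first, so ZnS precipitates first.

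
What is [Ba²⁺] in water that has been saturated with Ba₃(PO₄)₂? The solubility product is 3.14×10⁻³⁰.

1.48×10⁻⁶ M

Ba₃(PO₄)₂(s) ⇌ 3 Ba²⁺(aq) + 2 PO₄³⁻(aq)
Call the molar solubility s, so that [Ba²⁺] = 3s and [PO₄³⁻] = 2s.
Ksp = [Ba²⁺]^3[PO₄³⁻]^2 = (3s)^3 · (2s)^2 = 108s^5 = 3.14×10⁻³⁰
s = 4.93×10⁻⁷ mol L⁻¹
[Ba²⁺] = 3s = 1.48×10⁻⁶ mol L⁻¹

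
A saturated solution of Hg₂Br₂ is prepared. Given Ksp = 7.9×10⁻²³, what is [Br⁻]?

5.4×10⁻⁸ M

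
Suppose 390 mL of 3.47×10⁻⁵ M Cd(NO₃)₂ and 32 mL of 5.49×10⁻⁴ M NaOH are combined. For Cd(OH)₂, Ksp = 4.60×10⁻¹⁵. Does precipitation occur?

Yes

The combined volume is 422 mL.
[Cd²⁺] = (3.47×10⁻⁵)(390)/422 = 3.21×10⁻⁵ M
[OH⁻] = (5.49×10⁻⁴)(32)/422 = 4.16×10⁻⁵ M
Q = [Cd²⁺][OH⁻]^2 = 5.56×10⁻¹⁴
Because Q > Ksp (5.56×10⁻¹⁴ vs 4.60×10⁻¹⁵), a precipitate of Cd(OH)₂ forms.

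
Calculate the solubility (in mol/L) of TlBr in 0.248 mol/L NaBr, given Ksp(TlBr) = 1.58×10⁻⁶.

6.37×10⁻⁶ M

TlBr(s) ⇌ Tl⁺(aq) + Br⁻(aq)
Br⁻ is already present at 0.248 mol/L. If s mol/L of TlBr dissolves, [Tl⁺] = s while [Br⁻] ≈ 0.248 mol/L.
Ksp = [Tl⁺][Br⁻] = s(0.248)
s = 1.58×10⁻⁶ / (0.248) = 6.37×10⁻⁶
s = 6.37×10⁻⁶ mol/L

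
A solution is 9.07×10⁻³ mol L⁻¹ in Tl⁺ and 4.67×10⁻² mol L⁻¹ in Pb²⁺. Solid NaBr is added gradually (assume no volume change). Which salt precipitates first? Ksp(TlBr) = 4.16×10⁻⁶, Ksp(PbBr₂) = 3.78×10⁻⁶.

The threshold for precipitation is Q = Ksp.
For TlBr: [Br⁻] = (Ksp/[Tl⁺]) = 4.59×10⁻⁴ mol L⁻¹
For PbBr₂: [Br⁻] = (Ksp/[Pb²⁺])^(1/2) = 9.00×10⁻³ mol L⁻¹
The smaller threshold [Br⁻] is reached first, so TlBr precipitates first.

TlBr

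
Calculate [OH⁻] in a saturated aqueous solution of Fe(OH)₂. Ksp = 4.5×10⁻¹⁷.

Fe(OH)₂(s) ⇌ Fe²⁺(aq) + 2 OH⁻(aq)
Let s be the molar solubility. Then [Fe²⁺] = s and [OH⁻] = 2s.
Ksp = [Fe²⁺][OH⁻]^2 = s · (2s)^2 = 4s^3 = 4.5×10⁻¹⁷
s = 2.2×10⁻⁶ mol/L
[OH⁻] = 2s = 4.5×10⁻⁶ mol/L

4.5×10⁻⁶ M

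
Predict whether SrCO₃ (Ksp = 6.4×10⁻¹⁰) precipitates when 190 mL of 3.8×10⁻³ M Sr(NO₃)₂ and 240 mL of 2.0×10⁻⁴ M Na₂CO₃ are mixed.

Yes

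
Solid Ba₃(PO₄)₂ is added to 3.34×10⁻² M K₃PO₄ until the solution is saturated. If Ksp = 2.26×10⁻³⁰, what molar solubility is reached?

4.22×10⁻¹⁰ M

Ba₃(PO₄)₂(s) ⇌ 3 Ba²⁺(aq) + 2 PO₄³⁻(aq)
The solution already contains PO₄³⁻ at 3.34×10⁻² M. Let s be the molar solubility of Ba₃(PO₄)₂.
[PO₄³⁻] ≈ 3.34×10⁻² M (common ion dominates); [Ba²⁺] = 3s.
Ksp = [Ba²⁺]^3[PO₄³⁻]^2 = (3s)^3(3.34×10⁻²)^2
(3s)^3 = 2.26×10⁻³⁰ / (3.34×10⁻²)^2 = 2.03×10⁻²⁷
s = 4.22×10⁻¹⁰ M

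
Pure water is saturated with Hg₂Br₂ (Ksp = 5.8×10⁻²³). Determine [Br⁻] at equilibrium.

Hg₂Br₂(s) ⇌ Hg₂²⁺(aq) + 2 Br⁻(aq)
Call the molar solubility s, so that [Hg₂²⁺] = s and [Br⁻] = 2s.
Ksp = [Hg₂²⁺][Br⁻]^2 = s · (2s)^2 = 4s^3 = 5.8×10⁻²³
s = 2.4×10⁻⁸ mol/L
[Br⁻] = 2s = 4.9×10⁻⁸ mol/L

4.9×10⁻⁸ M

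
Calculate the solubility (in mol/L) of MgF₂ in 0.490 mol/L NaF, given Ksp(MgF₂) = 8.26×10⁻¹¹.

MgF₂(s) ⇌ Mg²⁺(aq) + 2 F⁻(aq)
Let s be the solubility of MgF₂ here. The common ion gives [F⁻] ≈ 0.490 mol/L, and [Mg²⁺] = s.
Ksp = [Mg²⁺][F⁻]^2 = s(0.490)^2
s = 8.26×10⁻¹¹ / (0.490)^2 = 3.44×10⁻¹⁰
s = 3.44×10⁻¹⁰ mol/L

3.44×10⁻¹⁰ M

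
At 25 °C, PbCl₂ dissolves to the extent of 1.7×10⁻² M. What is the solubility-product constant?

PbCl₂(s) ⇌ Pb²⁺(aq) + 2 Cl⁻(aq)
If s mol/L of PbCl₂ dissolves, [Pb²⁺] = s and [Cl⁻] = 2s.
Ksp = [Pb²⁺][Cl⁻]^2 = s · (2s)^2 = 4s^3
Ksp = 4 × (1.7×10⁻²)^3 = 2.0×10⁻⁵

Ksp = 2.0×10⁻⁵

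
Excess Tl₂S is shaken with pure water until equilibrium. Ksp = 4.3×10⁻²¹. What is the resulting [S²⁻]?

1.0×10⁻⁷ M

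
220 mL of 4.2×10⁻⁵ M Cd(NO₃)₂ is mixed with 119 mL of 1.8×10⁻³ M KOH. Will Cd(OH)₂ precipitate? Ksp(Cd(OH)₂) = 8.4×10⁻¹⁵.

Total volume after mixing = 220 + 119 = 339 mL.
[Cd²⁺] = (4.2×10⁻⁵)(220)/339 = 2.7×10⁻⁵ M
[OH⁻] = (1.8×10⁻³)(119)/339 = 6.3×10⁻⁴ M
Q = [Cd²⁺][OH⁻]^2 = 1.1×10⁻¹¹
Since Q (1.1×10⁻¹¹) exceeds Ksp (8.4×10⁻¹⁵), Cd(OH)₂ will precipitate.

Yes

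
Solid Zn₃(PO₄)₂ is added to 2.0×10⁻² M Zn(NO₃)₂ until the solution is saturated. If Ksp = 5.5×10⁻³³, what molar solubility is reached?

Zn₃(PO₄)₂(s) ⇌ 3 Zn²⁺(aq) + 2 PO₄³⁻(aq)
Let s be the solubility of Zn₃(PO₄)₂ here. The common ion gives [Zn²⁺] ≈ 2.0×10⁻² M, and [PO₄³⁻] = 2s.
Ksp = [Zn²⁺]^3[PO₄³⁻]^2 = (2.0×10⁻²)^3(2s)^2
(2s)^2 = 5.5×10⁻³³ / (2.0×10⁻²)^3 = 6.9×10⁻²⁸
s = 1.3×10⁻¹⁴ M

1.3×10⁻¹⁴ M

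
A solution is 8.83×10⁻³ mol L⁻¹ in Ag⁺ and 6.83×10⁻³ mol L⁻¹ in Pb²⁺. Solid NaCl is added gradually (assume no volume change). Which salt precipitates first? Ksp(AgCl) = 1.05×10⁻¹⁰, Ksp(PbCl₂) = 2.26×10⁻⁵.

AgCl

Each salt precipitates once Q = Ksp for that salt.
For AgCl: [Cl⁻] = (Ksp/[Ag⁺]) = 1.19×10⁻⁸ mol L⁻¹
For PbCl₂: [Cl⁻] = (Ksp/[Pb²⁺])^(1/2) = 5.75×10⁻² mol L⁻¹
The smaller threshold [Cl⁻] is reached first, so AgCl precipitates first.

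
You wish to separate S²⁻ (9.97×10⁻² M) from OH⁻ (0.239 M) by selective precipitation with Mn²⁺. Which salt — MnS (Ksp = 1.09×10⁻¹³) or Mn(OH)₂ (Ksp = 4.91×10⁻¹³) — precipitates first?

Precipitation of each salt begins when its ion product equals Ksp.
For MnS: [Mn²⁺] = (Ksp/[S²⁻]) = 1.09×10⁻¹² M
For Mn(OH)₂: [Mn²⁺] = (Ksp/[OH⁻]^2) = 8.60×10⁻¹² M
MnS requires the lower [Mn²⁺], so it precipitates first.

MnS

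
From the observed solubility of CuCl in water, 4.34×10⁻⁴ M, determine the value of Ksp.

CuCl(s) ⇌ Cu⁺(aq) + Cl⁻(aq)
Let s be the molar solubility. Then [Cu⁺] = s and [Cl⁻] = s.
Ksp = [Cu⁺][Cl⁻] = s · s = s^2
Ksp = (4.34×10⁻⁴)^2 = 1.88×10⁻⁷

Ksp = 1.88×10⁻⁷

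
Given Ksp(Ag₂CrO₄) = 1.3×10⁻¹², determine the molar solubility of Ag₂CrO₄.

6.9×10⁻⁵ M

Ag₂CrO₄(s) ⇌ 2 Ag⁺(aq) + CrO₄²⁻(aq)
For each mole of Ag₂CrO₄ that dissolves per liter, [Ag⁺] = 2s and [CrO₄²⁻] = s; let s denote this solubility.
Ksp = [Ag⁺]^2[CrO₄²⁻] = (2s)^2 · s = 4s^3
4s^3 = 1.3×10⁻¹²  ⇒  s^3 = 3.3×10⁻¹³
s = 6.9×10⁻⁵ M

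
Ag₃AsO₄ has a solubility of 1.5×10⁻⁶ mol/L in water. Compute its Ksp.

Ksp = 1.4×10⁻²²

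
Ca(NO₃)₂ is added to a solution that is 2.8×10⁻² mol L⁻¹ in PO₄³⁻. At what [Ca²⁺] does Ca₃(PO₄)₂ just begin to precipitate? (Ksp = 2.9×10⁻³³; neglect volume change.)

1.5×10⁻¹⁰ M

Each salt precipitates once Q = Ksp for that salt.
Ca₃(PO₄)₂(s) ⇌ 3 Ca²⁺(aq) + 2 PO₄³⁻(aq)
Ksp = [Ca²⁺]^3[PO₄³⁻]^2 = [Ca²⁺]^3(2.8×10⁻²)^2
[Ca²⁺]^3 = 2.9×10⁻³³ / (2.8×10⁻²)^2 = 3.7×10⁻³⁰
[Ca²⁺] = 1.5×10⁻¹⁰ mol L⁻¹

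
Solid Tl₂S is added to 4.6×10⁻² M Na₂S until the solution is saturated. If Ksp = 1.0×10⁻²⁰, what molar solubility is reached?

2.3×10⁻¹⁰ M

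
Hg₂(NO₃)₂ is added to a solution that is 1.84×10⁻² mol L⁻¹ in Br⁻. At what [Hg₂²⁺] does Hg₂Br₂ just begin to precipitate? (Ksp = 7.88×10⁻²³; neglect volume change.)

A salt starts to precipitate once the ion product Q reaches its Ksp.
Hg₂Br₂(s) ⇌ Hg₂²⁺(aq) + 2 Br⁻(aq)
Ksp = [Hg₂²⁺][Br⁻]^2 = [Hg₂²⁺](1.84×10⁻²)^2
[Hg₂²⁺] = 7.88×10⁻²³ / (1.84×10⁻²)^2 = 2.33×10⁻¹⁹
[Hg₂²⁺] = 2.33×10⁻¹⁹ mol L⁻¹

2.33×10⁻¹⁹ M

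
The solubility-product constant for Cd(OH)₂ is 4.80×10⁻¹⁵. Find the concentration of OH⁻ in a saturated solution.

Cd(OH)₂(s) ⇌ Cd²⁺(aq) + 2 OH⁻(aq)
Call the molar solubility s, so that [Cd²⁺] = s and [OH⁻] = 2s.
Ksp = [Cd²⁺][OH⁻]^2 = s · (2s)^2 = 4s^3 = 4.80×10⁻¹⁵
s = 1.06×10⁻⁵ M
[OH⁻] = 2s = 2.13×10⁻⁵ M

2.13×10⁻⁵ M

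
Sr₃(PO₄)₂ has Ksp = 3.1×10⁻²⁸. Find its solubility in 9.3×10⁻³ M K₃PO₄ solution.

5.1×10⁻⁹ M

Sr₃(PO₄)₂(s) ⇌ 3 Sr²⁺(aq) + 2 PO₄³⁻(aq)
Let s be the solubility of Sr₃(PO₄)₂ here. The common ion gives [PO₄³⁻] ≈ 9.3×10⁻³ M, and [Sr²⁺] = 3s.
Ksp = [Sr²⁺]^3[PO₄³⁻]^2 = (3s)^3(9.3×10⁻³)^2
(3s)^3 = 3.1×10⁻²⁸ / (9.3×10⁻³)^2 = 3.6×10⁻²⁴
s = 5.1×10⁻⁹ M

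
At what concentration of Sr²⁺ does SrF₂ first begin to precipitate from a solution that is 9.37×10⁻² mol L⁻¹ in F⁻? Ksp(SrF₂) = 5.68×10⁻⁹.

6.47×10⁻⁷ M

Each salt precipitates once Q = Ksp for that salt.
SrF₂(s) ⇌ Sr²⁺(aq) + 2 F⁻(aq)
Ksp = [Sr²⁺][F⁻]^2 = [Sr²⁺](9.37×10⁻²)^2
[Sr²⁺] = 5.68×10⁻⁹ / (9.37×10⁻²)^2 = 6.47×10⁻⁷
[Sr²⁺] = 6.47×10⁻⁷ mol L⁻¹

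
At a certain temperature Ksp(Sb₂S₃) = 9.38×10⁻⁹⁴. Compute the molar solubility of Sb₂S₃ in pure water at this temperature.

9.72×10⁻²⁰ M

Sb₂S₃(s) ⇌ 2 Sb³⁺(aq) + 3 S²⁻(aq)
If s mol/L of Sb₂S₃ dissolves, [Sb³⁺] = 2s and [S²⁻] = 3s.
Ksp = [Sb³⁺]^2[S²⁻]^3 = (2s)^2 · (3s)^3 = 108s^5
108s^5 = 9.38×10⁻⁹⁴  ⇒  s^5 = 8.69×10⁻⁹⁶
s = 9.72×10⁻²⁰ mol/L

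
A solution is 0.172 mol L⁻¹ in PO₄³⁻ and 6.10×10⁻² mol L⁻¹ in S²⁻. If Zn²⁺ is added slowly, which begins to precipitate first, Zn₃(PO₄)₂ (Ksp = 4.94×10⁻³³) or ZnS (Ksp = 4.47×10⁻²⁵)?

ZnS

The threshold for precipitation is Q = Ksp.
For Zn₃(PO₄)₂: [Zn²⁺] = (Ksp/[PO₄³⁻]^2)^(1/3) = 5.51×10⁻¹¹ mol L⁻¹
For ZnS: [Zn²⁺] = (Ksp/[S²⁻]) = 7.33×10⁻²⁴ mol L⁻¹
ZnS requires the lower [Zn²⁺], so it precipitates first.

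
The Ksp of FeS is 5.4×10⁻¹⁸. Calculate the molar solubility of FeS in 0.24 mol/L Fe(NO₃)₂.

2.3×10⁻¹⁷ M

FeS(s) ⇌ Fe²⁺(aq) + S²⁻(aq)
Let s be the solubility of FeS here. The common ion gives [Fe²⁺] ≈ 0.24 mol/L, and [S²⁻] = s.
Ksp = [Fe²⁺][S²⁻] = (0.24)s
s = 5.4×10⁻¹⁸ / (0.24) = 2.3×10⁻¹⁷
s = 2.3×10⁻¹⁷ mol/L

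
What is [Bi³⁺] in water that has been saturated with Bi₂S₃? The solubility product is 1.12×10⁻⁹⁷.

Bi₂S₃(s) ⇌ 2 Bi³⁺(aq) + 3 S²⁻(aq)
For each mole of Bi₂S₃ that dissolves per liter, [Bi³⁺] = 2s and [S²⁻] = 3s; let s denote this solubility.
Ksp = [Bi³⁺]^2[S²⁻]^3 = (2s)^2 · (3s)^3 = 108s^5 = 1.12×10⁻⁹⁷
s = 1.60×10⁻²⁰ M
[Bi³⁺] = 2s = 3.19×10⁻²⁰ M

3.19×10⁻²⁰ M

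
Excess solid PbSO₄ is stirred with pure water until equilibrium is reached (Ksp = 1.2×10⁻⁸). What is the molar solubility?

PbSO₄(s) ⇌ Pb²⁺(aq) + SO₄²⁻(aq)
Call the molar solubility s, so that [Pb²⁺] = s and [SO₄²⁻] = s.
Ksp = [Pb²⁺][SO₄²⁻] = s · s = s^2
s^2 = 1.2×10⁻⁸
s = (1.2×10⁻⁸)^(1/2) = 1.1×10⁻⁴ mol/L

1.1×10⁻⁴ M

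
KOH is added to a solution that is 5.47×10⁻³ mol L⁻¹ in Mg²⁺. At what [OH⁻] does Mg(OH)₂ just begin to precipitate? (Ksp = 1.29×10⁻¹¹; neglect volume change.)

4.86×10⁻⁵ M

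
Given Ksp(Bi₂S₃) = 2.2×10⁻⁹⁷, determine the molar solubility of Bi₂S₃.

1.8×10⁻²⁰ M

Bi₂S₃(s) ⇌ 2 Bi³⁺(aq) + 3 S²⁻(aq)
With molar solubility s: [Bi³⁺] = 2s, [S²⁻] = 3s.
Ksp = [Bi³⁺]^2[S²⁻]^3 = (2s)^2 · (3s)^3 = 108s^5
108s^5 = 2.2×10⁻⁹⁷  ⇒  s^5 = 2.0×10⁻⁹⁹
s = (2.0×10⁻⁹⁹)^(1/5) = 1.8×10⁻²⁰ mol L⁻¹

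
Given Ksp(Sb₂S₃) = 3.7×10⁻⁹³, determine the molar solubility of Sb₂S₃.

1.3×10⁻¹⁹ M

Sb₂S₃(s) ⇌ 2 Sb³⁺(aq) + 3 S²⁻(aq)
With molar solubility s: [Sb³⁺] = 2s, [S²⁻] = 3s.
Ksp = [Sb³⁺]^2[S²⁻]^3 = (2s)^2 · (3s)^3 = 108s^5
108s^5 = 3.7×10⁻⁹³  ⇒  s^5 = 3.4×10⁻⁹⁵
s = (3.4×10⁻⁹⁵)^(1/5) = 1.3×10⁻¹⁹ mol/L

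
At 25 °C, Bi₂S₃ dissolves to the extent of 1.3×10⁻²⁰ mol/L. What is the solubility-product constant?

Ksp = 4.0×10⁻⁹⁸

Bi₂S₃(s) ⇌ 2 Bi³⁺(aq) + 3 S²⁻(aq)
If s mol/L of Bi₂S₃ dissolves, [Bi³⁺] = 2s and [S²⁻] = 3s.
Ksp = [Bi³⁺]^2[S²⁻]^3 = (2s)^2 · (3s)^3 = 108s^5
Ksp = 108 × (1.3×10⁻²⁰)^5 = 4.0×10⁻⁹⁸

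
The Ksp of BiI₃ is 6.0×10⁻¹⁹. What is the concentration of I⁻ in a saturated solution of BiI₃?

3.7×10⁻⁵ M

BiI₃(s) ⇌ Bi³⁺(aq) + 3 I⁻(aq)
With molar solubility s: [Bi³⁺] = s, [I⁻] = 3s.
Ksp = [Bi³⁺][I⁻]^3 = s · (3s)^3 = 27s^4 = 6.0×10⁻¹⁹
s = 1.2×10⁻⁵ M
[I⁻] = 3s = 3.7×10⁻⁵ M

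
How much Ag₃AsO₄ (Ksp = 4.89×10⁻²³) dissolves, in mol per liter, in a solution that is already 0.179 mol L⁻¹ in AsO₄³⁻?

2.16×10⁻⁸ M

Ag₃AsO₄(s) ⇌ 3 Ag⁺(aq) + AsO₄³⁻(aq)
The solution already contains AsO₄³⁻ at 0.179 mol L⁻¹. Let s be the molar solubility of Ag₃AsO₄.
[AsO₄³⁻] ≈ 0.179 mol L⁻¹ (common ion dominates); [Ag⁺] = 3s.
Ksp = [Ag⁺]^3[AsO₄³⁻] = (3s)^3(0.179)
(3s)^3 = 4.89×10⁻²³ / (0.179) = 2.73×10⁻²²
s = 2.16×10⁻⁸ mol L⁻¹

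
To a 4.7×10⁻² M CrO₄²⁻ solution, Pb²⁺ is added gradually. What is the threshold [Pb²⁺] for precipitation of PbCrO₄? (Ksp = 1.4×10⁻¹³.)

3.0×10⁻¹² M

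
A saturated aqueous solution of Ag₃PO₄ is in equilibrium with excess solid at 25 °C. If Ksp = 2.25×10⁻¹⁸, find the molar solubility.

1.70×10⁻⁵ M

Ag₃PO₄(s) ⇌ 3 Ag⁺(aq) + PO₄³⁻(aq)
If s mol/L of Ag₃PO₄ dissolves, [Ag⁺] = 3s and [PO₄³⁻] = s.
Ksp = [Ag⁺]^3[PO₄³⁻] = (3s)^3 · s = 27s^4
27s^4 = 2.25×10⁻¹⁸  ⇒  s^4 = 8.33×10⁻²⁰
s = 1.70×10⁻⁵ mol L⁻¹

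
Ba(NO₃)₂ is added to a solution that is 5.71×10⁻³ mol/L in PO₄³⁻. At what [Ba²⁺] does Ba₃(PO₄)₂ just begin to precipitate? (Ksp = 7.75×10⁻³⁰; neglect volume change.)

6.19×10⁻⁹ M

Precipitation begins when Q = Ksp.
Ba₃(PO₄)₂(s) ⇌ 3 Ba²⁺(aq) + 2 PO₄³⁻(aq)
Ksp = [Ba²⁺]^3[PO₄³⁻]^2 = [Ba²⁺]^3(5.71×10⁻³)^2
[Ba²⁺]^3 = 7.75×10⁻³⁰ / (5.71×10⁻³)^2 = 2.38×10⁻²⁵
[Ba²⁺] = 6.19×10⁻⁹ mol/L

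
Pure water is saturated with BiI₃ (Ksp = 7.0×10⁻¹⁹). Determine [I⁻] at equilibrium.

3.8×10⁻⁵ M

BiI₃(s) ⇌ Bi³⁺(aq) + 3 I⁻(aq)
If s mol/L of BiI₃ dissolves, [Bi³⁺] = s and [I⁻] = 3s.
Ksp = [Bi³⁺][I⁻]^3 = s · (3s)^3 = 27s^4 = 7.0×10⁻¹⁹
s = 1.3×10⁻⁵ M
[I⁻] = 3s = 3.8×10⁻⁵ M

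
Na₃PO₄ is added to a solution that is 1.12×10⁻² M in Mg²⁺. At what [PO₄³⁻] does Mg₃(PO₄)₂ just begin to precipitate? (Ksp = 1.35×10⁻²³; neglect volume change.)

Precipitation begins when Q = Ksp.
Mg₃(PO₄)₂(s) ⇌ 3 Mg²⁺(aq) + 2 PO₄³⁻(aq)
Ksp = [Mg²⁺]^3[PO₄³⁻]^2 = [PO₄³⁻]^2(1.12×10⁻²)^3
[PO₄³⁻]^2 = 1.35×10⁻²³ / (1.12×10⁻²)^3 = 9.61×10⁻¹⁸
[PO₄³⁻] = 3.10×10⁻⁹ M

3.10×10⁻⁹ M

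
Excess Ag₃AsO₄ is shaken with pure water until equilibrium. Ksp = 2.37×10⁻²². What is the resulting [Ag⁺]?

5.16×10⁻⁶ M

Ag₃AsO₄(s) ⇌ 3 Ag⁺(aq) + AsO₄³⁻(aq)
Call the molar solubility s, so that [Ag⁺] = 3s and [AsO₄³⁻] = s.
Ksp = [Ag⁺]^3[AsO₄³⁻] = (3s)^3 · s = 27s^4 = 2.37×10⁻²²
s = 1.72×10⁻⁶ mol L⁻¹
[Ag⁺] = 3s = 5.16×10⁻⁶ mol L⁻¹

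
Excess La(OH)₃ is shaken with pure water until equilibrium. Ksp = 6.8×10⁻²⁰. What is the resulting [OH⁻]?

2.1×10⁻⁵ M

La(OH)₃(s) ⇌ La³⁺(aq) + 3 OH⁻(aq)
For each mole of La(OH)₃ that dissolves per liter, [La³⁺] = s and [OH⁻] = 3s; let s denote this solubility.
Ksp = [La³⁺][OH⁻]^3 = s · (3s)^3 = 27s^4 = 6.8×10⁻²⁰
s = 7.1×10⁻⁶ M
[OH⁻] = 3s = 2.1×10⁻⁵ M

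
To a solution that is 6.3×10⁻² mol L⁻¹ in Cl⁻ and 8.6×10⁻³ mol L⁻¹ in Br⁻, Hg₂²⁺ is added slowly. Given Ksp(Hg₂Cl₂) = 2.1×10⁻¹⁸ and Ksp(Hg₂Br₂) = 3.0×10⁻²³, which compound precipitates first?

Hg₂Br₂

Precipitation begins when Q = Ksp.
For Hg₂Cl₂: [Hg₂²⁺] = (Ksp/[Cl⁻]^2) = 5.3×10⁻¹⁶ mol L⁻¹
For Hg₂Br₂: [Hg₂²⁺] = (Ksp/[Br⁻]^2) = 4.1×10⁻¹⁹ mol L⁻¹
Since Hg₂Br₂ needs less Hg₂²⁺ to reach saturation, it precipitates first.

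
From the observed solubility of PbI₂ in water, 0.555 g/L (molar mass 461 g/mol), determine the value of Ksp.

Ksp = 6.98×10⁻⁹

Molar solubility s = (0.555 g/L) / (461 g/mol) = 1.2039×10⁻³ mol/L
PbI₂(s) ⇌ Pb²⁺(aq) + 2 I⁻(aq)
If s mol/L of PbI₂ dissolves, [Pb²⁺] = s and [I⁻] = 2s.
Ksp = [Pb²⁺][I⁻]^2 = s · (2s)^2 = 4s^3
Ksp = 4 × (1.2039×10⁻³)^3 = 6.98×10⁻⁹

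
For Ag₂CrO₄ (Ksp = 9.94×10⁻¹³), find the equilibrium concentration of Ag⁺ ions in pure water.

1.26×10⁻⁴ M

Ag₂CrO₄(s) ⇌ 2 Ag⁺(aq) + CrO₄²⁻(aq)
With molar solubility s: [Ag⁺] = 2s, [CrO₄²⁻] = s.
Ksp = [Ag⁺]^2[CrO₄²⁻] = (2s)^2 · s = 4s^3 = 9.94×10⁻¹³
s = 6.29×10⁻⁵ M
[Ag⁺] = 2s = 1.26×10⁻⁴ M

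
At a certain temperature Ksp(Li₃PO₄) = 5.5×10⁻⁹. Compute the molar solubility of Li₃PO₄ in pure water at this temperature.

3.8×10⁻³ M

Li₃PO₄(s) ⇌ 3 Li⁺(aq) + PO₄³⁻(aq)
With molar solubility s: [Li⁺] = 3s, [PO₄³⁻] = s.
Ksp = [Li⁺]^3[PO₄³⁻] = (3s)^3 · s = 27s^4
27s^4 = 5.5×10⁻⁹  ⇒  s^4 = 2.0×10⁻¹⁰
Taking the 4th root, s = 3.8×10⁻³ M.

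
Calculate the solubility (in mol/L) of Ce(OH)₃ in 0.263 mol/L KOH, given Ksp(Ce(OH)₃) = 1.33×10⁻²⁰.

Ce(OH)₃(s) ⇌ Ce³⁺(aq) + 3 OH⁻(aq)
Let s be the solubility of Ce(OH)₃ here. The common ion gives [OH⁻] ≈ 0.263 mol/L, and [Ce³⁺] = s.
Ksp = [Ce³⁺][OH⁻]^3 = s(0.263)^3
s = 1.33×10⁻²⁰ / (0.263)^3 = 7.31×10⁻¹⁹
s = 7.31×10⁻¹⁹ mol/L

7.31×10⁻¹⁹ M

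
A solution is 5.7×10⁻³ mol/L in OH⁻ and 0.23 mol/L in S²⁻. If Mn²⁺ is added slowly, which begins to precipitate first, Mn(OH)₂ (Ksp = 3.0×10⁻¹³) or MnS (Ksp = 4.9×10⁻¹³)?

Precipitation of each salt begins when its ion product equals Ksp.
For Mn(OH)₂: [Mn²⁺] = (Ksp/[OH⁻]^2) = 9.2×10⁻⁹ mol/L
For MnS: [Mn²⁺] = (Ksp/[S²⁻]) = 2.1×10⁻¹² mol/L
MnS requires the lower [Mn²⁺], so it precipitates first.

MnS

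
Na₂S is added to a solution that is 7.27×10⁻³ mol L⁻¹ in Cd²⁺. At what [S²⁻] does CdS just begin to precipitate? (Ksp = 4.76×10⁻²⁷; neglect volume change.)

Each salt precipitates once Q = Ksp for that salt.
CdS(s) ⇌ Cd²⁺(aq) + S²⁻(aq)
Ksp = [Cd²⁺][S²⁻] = [S²⁻](7.27×10⁻³)
[S²⁻] = 4.76×10⁻²⁷ / (7.27×10⁻³) = 6.55×10⁻²⁵
[S²⁻] = 6.55×10⁻²⁵ mol L⁻¹

6.55×10⁻²⁵ M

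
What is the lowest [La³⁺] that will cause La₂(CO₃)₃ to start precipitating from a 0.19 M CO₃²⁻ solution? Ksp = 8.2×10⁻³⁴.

3.5×10⁻¹⁶ M

Each salt precipitates once Q = Ksp for that salt.
La₂(CO₃)₃(s) ⇌ 2 La³⁺(aq) + 3 CO₃²⁻(aq)
Ksp = [La³⁺]^2[CO₃²⁻]^3 = [La³⁺]^2(0.19)^3
[La³⁺]^2 = 8.2×10⁻³⁴ / (0.19)^3 = 1.2×10⁻³¹
[La³⁺] = 3.5×10⁻¹⁶ M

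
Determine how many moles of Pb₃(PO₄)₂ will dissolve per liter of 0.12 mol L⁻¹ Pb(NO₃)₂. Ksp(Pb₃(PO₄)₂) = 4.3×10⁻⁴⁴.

2.5×10⁻²¹ M

Pb₃(PO₄)₂(s) ⇌ 3 Pb²⁺(aq) + 2 PO₄³⁻(aq)
With Pb²⁺ already at 0.12 mol L⁻¹ and s small, take [Pb²⁺] ≈ 0.12 mol L⁻¹ and [PO₄³⁻] = 2s.
Ksp = [Pb²⁺]^3[PO₄³⁻]^2 = (0.12)^3(2s)^2
(2s)^2 = 4.3×10⁻⁴⁴ / (0.12)^3 = 2.5×10⁻⁴¹
s = 2.5×10⁻²¹ mol L⁻¹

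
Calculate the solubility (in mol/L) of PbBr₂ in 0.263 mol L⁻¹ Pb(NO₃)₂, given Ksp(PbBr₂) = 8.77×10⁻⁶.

PbBr₂(s) ⇌ Pb²⁺(aq) + 2 Br⁻(aq)
Let s be the solubility of PbBr₂ here. The common ion gives [Pb²⁺] ≈ 0.263 mol L⁻¹, and [Br⁻] = 2s.
Ksp = [Pb²⁺][Br⁻]^2 = (0.263)(2s)^2
(2s)^2 = 8.77×10⁻⁶ / (0.263) = 3.33×10⁻⁵
s = 2.89×10⁻³ mol L⁻¹

2.89×10⁻³ M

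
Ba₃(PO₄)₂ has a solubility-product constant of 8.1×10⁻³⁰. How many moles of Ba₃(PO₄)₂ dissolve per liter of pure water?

Ba₃(PO₄)₂(s) ⇌ 3 Ba²⁺(aq) + 2 PO₄³⁻(aq)
Let s be the molar solubility. Then [Ba²⁺] = 3s and [PO₄³⁻] = 2s.
Ksp = [Ba²⁺]^3[PO₄³⁻]^2 = (3s)^3 · (2s)^2 = 108s^5
108s^5 = 8.1×10⁻³⁰  ⇒  s^5 = 7.5×10⁻³²
Taking the 5th root, s = 6.0×10⁻⁷ mol L⁻¹.

6.0×10⁻⁷ M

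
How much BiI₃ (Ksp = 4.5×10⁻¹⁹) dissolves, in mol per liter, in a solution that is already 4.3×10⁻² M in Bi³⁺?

7.3×10⁻⁷ M

BiI₃(s) ⇌ Bi³⁺(aq) + 3 I⁻(aq)
The solution already contains Bi³⁺ at 4.3×10⁻² M. Let s be the molar solubility of BiI₃.
[Bi³⁺] ≈ 4.3×10⁻² M (common ion dominates); [I⁻] = 3s.
Ksp = [Bi³⁺][I⁻]^3 = (4.3×10⁻²)(3s)^3
(3s)^3 = 4.5×10⁻¹⁹ / (4.3×10⁻²) = 1.0×10⁻¹⁷
s = 7.3×10⁻⁷ M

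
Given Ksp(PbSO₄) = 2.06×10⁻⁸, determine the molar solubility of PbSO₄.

1.44×10⁻⁴ M

PbSO₄(s) ⇌ Pb²⁺(aq) + SO₄²⁻(aq)
Let s be the molar solubility. Then [Pb²⁺] = s and [SO₄²⁻] = s.
Ksp = [Pb²⁺][SO₄²⁻] = s · s = s^2
s^2 = 2.06×10⁻⁸
s = 1.44×10⁻⁴ M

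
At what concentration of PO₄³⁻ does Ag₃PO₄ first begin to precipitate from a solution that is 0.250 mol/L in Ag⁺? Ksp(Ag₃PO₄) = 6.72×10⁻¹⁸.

Each salt precipitates once Q = Ksp for that salt.
Ag₃PO₄(s) ⇌ 3 Ag⁺(aq) + PO₄³⁻(aq)
Ksp = [Ag⁺]^3[PO₄³⁻] = [PO₄³⁻](0.250)^3
[PO₄³⁻] = 6.72×10⁻¹⁸ / (0.250)^3 = 4.30×10⁻¹⁶
[PO₄³⁻] = 4.30×10⁻¹⁶ mol/L

4.30×10⁻¹⁶ M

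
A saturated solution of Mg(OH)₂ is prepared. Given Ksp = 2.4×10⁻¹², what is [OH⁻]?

Mg(OH)₂(s) ⇌ Mg²⁺(aq) + 2 OH⁻(aq)
If s mol/L of Mg(OH)₂ dissolves, [Mg²⁺] = s and [OH⁻] = 2s.
Ksp = [Mg²⁺][OH⁻]^2 = s · (2s)^2 = 4s^3 = 2.4×10⁻¹²
s = 8.4×10⁻⁵ mol/L
[OH⁻] = 2s = 1.7×10⁻⁴ mol/L

1.7×10⁻⁴ M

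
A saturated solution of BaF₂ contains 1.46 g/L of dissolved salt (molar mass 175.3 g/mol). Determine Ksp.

Ksp = 2.31×10⁻⁶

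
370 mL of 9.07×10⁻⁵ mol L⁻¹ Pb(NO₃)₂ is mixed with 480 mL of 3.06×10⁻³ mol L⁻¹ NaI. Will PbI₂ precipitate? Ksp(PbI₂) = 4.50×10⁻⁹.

No

The combined volume is 850 mL.
[Pb²⁺] = (9.07×10⁻⁵)(370)/850 = 3.95×10⁻⁵ mol L⁻¹
[I⁻] = (3.06×10⁻³)(480)/850 = 1.73×10⁻³ mol L⁻¹
Q = [Pb²⁺][I⁻]^2 = 1.18×10⁻¹⁰
Q < Ksp (1.18×10⁻¹⁰ vs 4.50×10⁻⁹); the solution remains unsaturated and no precipitate forms.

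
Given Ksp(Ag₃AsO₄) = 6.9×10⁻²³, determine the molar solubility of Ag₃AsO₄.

Ag₃AsO₄(s) ⇌ 3 Ag⁺(aq) + AsO₄³⁻(aq)
With molar solubility s: [Ag⁺] = 3s, [AsO₄³⁻] = s.
Ksp = [Ag⁺]^3[AsO₄³⁻] = (3s)^3 · s = 27s^4
27s^4 = 6.9×10⁻²³  ⇒  s^4 = 2.6×10⁻²⁴
s = (2.6×10⁻²⁴)^(1/4) = 1.3×10⁻⁶ mol/L

1.3×10⁻⁶ M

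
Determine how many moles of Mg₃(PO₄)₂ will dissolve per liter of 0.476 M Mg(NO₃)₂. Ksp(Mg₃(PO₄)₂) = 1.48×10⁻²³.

5.86×10⁻¹² M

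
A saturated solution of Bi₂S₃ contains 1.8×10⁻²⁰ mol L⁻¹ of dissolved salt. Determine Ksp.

Bi₂S₃(s) ⇌ 2 Bi³⁺(aq) + 3 S²⁻(aq)
For each mole of Bi₂S₃ that dissolves per liter, [Bi³⁺] = 2s and [S²⁻] = 3s; let s denote this solubility.
Ksp = [Bi³⁺]^2[S²⁻]^3 = (2s)^2 · (3s)^3 = 108s^5
Ksp = 108 × (1.8×10⁻²⁰)^5 = 2.0×10⁻⁹⁷

Ksp = 2.0×10⁻⁹⁷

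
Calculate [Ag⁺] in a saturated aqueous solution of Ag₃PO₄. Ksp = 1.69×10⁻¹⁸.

Ag₃PO₄(s) ⇌ 3 Ag⁺(aq) + PO₄³⁻(aq)
With molar solubility s: [Ag⁺] = 3s, [PO₄³⁻] = s.
Ksp = [Ag⁺]^3[PO₄³⁻] = (3s)^3 · s = 27s^4 = 1.69×10⁻¹⁸
s = 1.58×10⁻⁵ mol L⁻¹
[Ag⁺] = 3s = 4.75×10⁻⁵ mol L⁻¹

4.75×10⁻⁵ M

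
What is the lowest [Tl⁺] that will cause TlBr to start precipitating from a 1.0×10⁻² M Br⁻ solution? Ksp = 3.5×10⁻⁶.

A salt starts to precipitate once the ion product Q reaches its Ksp.
TlBr(s) ⇌ Tl⁺(aq) + Br⁻(aq)
Ksp = [Tl⁺][Br⁻] = [Tl⁺](1.0×10⁻²)
[Tl⁺] = 3.5×10⁻⁶ / (1.0×10⁻²) = 3.5×10⁻⁴
[Tl⁺] = 3.5×10⁻⁴ M

3.5×10⁻⁴ M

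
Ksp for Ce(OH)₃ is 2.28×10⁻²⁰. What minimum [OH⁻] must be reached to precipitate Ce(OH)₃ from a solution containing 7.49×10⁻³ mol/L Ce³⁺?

A salt starts to precipitate once the ion product Q reaches its Ksp.
Ce(OH)₃(s) ⇌ Ce³⁺(aq) + 3 OH⁻(aq)
Ksp = [Ce³⁺][OH⁻]^3 = [OH⁻]^3(7.49×10⁻³)
[OH⁻]^3 = 2.28×10⁻²⁰ / (7.49×10⁻³) = 3.04×10⁻¹⁸
[OH⁻] = 1.45×10⁻⁶ mol/L

1.45×10⁻⁶ M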